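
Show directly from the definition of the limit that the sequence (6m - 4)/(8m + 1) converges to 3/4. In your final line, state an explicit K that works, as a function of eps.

K = (19/32)/eps

Suppose eps > 0. For m ≥ 1, |(6m - 4)/(8m + 1) − (3/4)| = |-38|/(8(8m + 1)) = 38/(8(8m + 1)).
Since 8m + 1 ≥ 8m for m ≥ 1, this is ≤ 38/(8·8m) = (19/32)/m.
So |(6m - 4)/(8m + 1) − (3/4)| < eps whenever m > (19/32)/eps.
Take K = (19/32)/eps. If m > K then |(6m - 4)/(8m + 1) − (3/4)| ≤ (19/32)/m < eps.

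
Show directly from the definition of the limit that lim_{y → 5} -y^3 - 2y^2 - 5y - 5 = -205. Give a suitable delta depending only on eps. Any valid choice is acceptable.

delta = min(1, eps/118)

Let eps > 0 be given. We want delta > 0 such that 0 < |y − 5| < delta implies |(-y^3 - 2y^2 - 5y - 5) + 205| < eps.
(-y^3 - 2y^2 - 5y - 5) + 205 = -y^3 - 2y^2 - 5y + 200 = (y − 5)(-y^2 - 7y - 40).
So |(-y^3 - 2y^2 - 5y - 5) + 205| = |y − 5|·|-y^2 - 7y - 40|.
Require delta ≤ 1. Then |y − 5| < 1 gives |y| < 6, and by the triangle inequality |-y^2 - 7y - 40| ≤ 6^2 + 7·6 + 40 = 118.
Hence |(-y^3 - 2y^2 - 5y - 5) + 205| ≤ 118|y − 5| < eps provided |y − 5| < eps/118.
Take delta = min(1, eps/118). Then 0 < |y − 5| < delta gives both |y − 5| < 1 and |y − 5| < eps/118, so |(-y^3 - 2y^2 - 5y - 5) + 205| < eps.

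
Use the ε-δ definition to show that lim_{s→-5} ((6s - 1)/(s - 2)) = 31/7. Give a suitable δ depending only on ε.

δ = min(7/2, (49/22)ε)

Let ε > 0. We want δ > 0 with 0 < |s + 5| < δ ⇒ |(6s - 1)/(s - 2) − (31/7)| < ε.
Combining over a common denominator, (6s - 1)/(s - 2) − (31/7) = [(6s - 1)·(-7) − (-31)·(s - 2)] / [(-7)·(s - 2)] = -11(s + 5) / ((-7)(s - 2)).
So |(6s - 1)/(s - 2) − (31/7)| = 11|s + 5| / (7·|s − 2|).
Require δ ≤ 7/2, so |s − 2| ≥ |-7| − |s + 5| > 7 − 7/2 = 7/2.
Hence |(6s - 1)/(s - 2) − (31/7)| < 11|s + 5|/(7·(7/2)) = (22/49)|s + 5|, which is < ε once |s + 5| < (49/22)ε.
Take δ = min(7/2, (49/22)ε). Then 0 < |s + 5| < δ forces both bounds, so |(6s - 1)/(s - 2) − (31/7)| < ε.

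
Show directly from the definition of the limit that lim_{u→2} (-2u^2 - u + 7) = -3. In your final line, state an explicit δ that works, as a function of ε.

δ = min(1, ε/11)

Suppose ε > 0. We want δ > 0 such that 0 < |u − 2| < δ implies |(-2u^2 - u + 7) + 3| < ε.
(-2u^2 - u + 7) + 3 = -2u^2 - u + 10 = (u − 2)(-2u - 5).
So |(-2u^2 - u + 7) + 3| = |u − 2|·|-2u - 5|.
Require δ ≤ 1. Then |u − 2| < 1 gives |u| < 3, and by the triangle inequality |-2u - 5| ≤ 2·3 + 5 = 11.
Hence |(-2u^2 - u + 7) + 3| ≤ 11|u − 2| < ε provided |u − 2| < ε/11.
Take δ = min(1, ε/11). Then 0 < |u − 2| < δ gives both |u − 2| < 1 and |u − 2| < ε/11, so |(-2u^2 - u + 7) + 3| < ε.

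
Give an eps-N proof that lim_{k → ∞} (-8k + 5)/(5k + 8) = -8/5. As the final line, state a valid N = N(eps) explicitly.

N = (89/25)/eps

Fix eps > 0. For k ≥ 1, |(-8k + 5)/(5k + 8) + 8/5| = |89|/(5(5k + 8)) = 89/(5(5k + 8)).
Since 5k + 8 ≥ 5k for k ≥ 1, this is ≤ 89/(5·5k) = (89/25)/k.
So |(-8k + 5)/(5k + 8) + 8/5| < eps whenever k > (89/25)/eps.
Take N = (89/25)/eps. If k > N then |(-8k + 5)/(5k + 8) + 8/5| ≤ (89/25)/k < eps.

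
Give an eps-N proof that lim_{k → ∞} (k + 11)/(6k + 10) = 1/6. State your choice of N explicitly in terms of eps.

Let eps > 0. For k ≥ 1, |(k + 11)/(6k + 10) − (1/6)| = |56|/(6(6k + 10)) = 56/(6(6k + 10)).
Since 6k + 10 ≥ 6k for k ≥ 1, this is ≤ 56/(6·6k) = (14/9)/k.
So |(k + 11)/(6k + 10) − (1/6)| < eps whenever k > (14/9)/eps.
Take N = (14/9)/eps. If k > N then |(k + 11)/(6k + 10) − (1/6)| ≤ (14/9)/k < eps.

N = (14/9)/eps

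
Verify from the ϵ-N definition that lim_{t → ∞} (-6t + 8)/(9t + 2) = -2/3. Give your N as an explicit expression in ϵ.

N = (28/27)/ϵ

Suppose ϵ > 0. We seek N > 0 such that t > N implies |(-6t + 8)/(9t + 2) + 2/3| < ϵ.
(-6t + 8)/(9t + 2) + 2/3 = (9(-6t + 8) − (-6)(9t + 2)) / (9(9t + 2)) = 84/(9(9t + 2)).
For t > 0 we have 9t + 2 > 9t, so |(-6t + 8)/(9t + 2) + 2/3| = 84/(9(9t + 2)) < 84/(9·9t) = (28/27)/t.
Thus |(-6t + 8)/(9t + 2) + 2/3| < ϵ whenever t > (28/27)/ϵ.
Take N = (28/27)/ϵ. If t > N then |(-6t + 8)/(9t + 2) + 2/3| < (28/27)/t < ϵ.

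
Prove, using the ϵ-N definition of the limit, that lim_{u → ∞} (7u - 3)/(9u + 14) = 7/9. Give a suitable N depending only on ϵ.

N = (125/81)/ϵ

Fix ϵ > 0. We seek N > 0 such that u > N implies |(7u - 3)/(9u + 14) − (7/9)| < ϵ.
(7u - 3)/(9u + 14) − (7/9) = (9(7u - 3) − 7(9u + 14)) / (9(9u + 14)) = -125/(9(9u + 14)).
For u > 0 we have 9u + 14 > 9u, so |(7u - 3)/(9u + 14) − (7/9)| = 125/(9(9u + 14)) < 125/(9·9u) = (125/81)/u.
Thus |(7u - 3)/(9u + 14) − (7/9)| < ϵ whenever u > (125/81)/ϵ.
Take N = (125/81)/ϵ. If u > N then |(7u - 3)/(9u + 14) − (7/9)| < (125/81)/u < ϵ.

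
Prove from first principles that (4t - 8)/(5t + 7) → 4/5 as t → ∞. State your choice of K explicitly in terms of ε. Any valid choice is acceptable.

Suppose ε > 0. We seek K > 0 such that t > K implies |(4t - 8)/(5t + 7) − (4/5)| < ε.
(4t - 8)/(5t + 7) − (4/5) = (5(4t - 8) − 4(5t + 7)) / (5(5t + 7)) = -68/(5(5t + 7)).
For t > 0 we have 5t + 7 > 5t, so |(4t - 8)/(5t + 7) − (4/5)| = 68/(5(5t + 7)) < 68/(5·5t) = (68/25)/t.
Thus |(4t - 8)/(5t + 7) − (4/5)| < ε whenever t > (68/25)/ε.
Take K = (68/25)/ε. If t > K then |(4t - 8)/(5t + 7) − (4/5)| < (68/25)/t < ε.

K = (68/25)/ε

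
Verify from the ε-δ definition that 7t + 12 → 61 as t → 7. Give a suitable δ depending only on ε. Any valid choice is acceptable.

Fix ε > 0. We need δ > 0 so that 0 < |t − 7| < δ implies |(7t + 12) − 61| < ε.
|(7t + 12) − 61| = |7t - 49| = 7|t − 7|.
So 7|t − 7| < ε exactly when |t − 7| < ε/7.
Choosing δ = ε/7 gives |(7t + 12) − 61| = 7|t − 7| < ε whenever |t − 7| < δ.

δ = ε/7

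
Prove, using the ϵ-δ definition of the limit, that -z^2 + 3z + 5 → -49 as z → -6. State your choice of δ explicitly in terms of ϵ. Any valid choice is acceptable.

δ = min(1, ϵ/16)

Let ϵ > 0. We want δ > 0 such that 0 < |z + 6| < δ implies |(-z^2 + 3z + 5) + 49| < ϵ.
(-z^2 + 3z + 5) + 49 = -z^2 + 3z + 54 = (z + 6)(-z + 9).
So |(-z^2 + 3z + 5) + 49| = |z + 6|·|-z + 9|.
Assume first that |z + 6| < 1, so |z| < 7. Then |-z + 9| ≤ 7 + 9 = 16.
Hence |(-z^2 + 3z + 5) + 49| ≤ 16|z + 6| < ϵ provided |z + 6| < ϵ/16.
Choosing δ = min(1, ϵ/16) ensures both conditions, hence |(-z^2 + 3z + 5) + 49| < ϵ.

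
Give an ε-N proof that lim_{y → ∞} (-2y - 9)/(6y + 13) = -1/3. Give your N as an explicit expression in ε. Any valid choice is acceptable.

N = (7/9)/ε

Let ε > 0. We seek N > 0 such that y > N implies |(-2y - 9)/(6y + 13) + 1/3| < ε.
(-2y - 9)/(6y + 13) + 1/3 = (6(-2y - 9) − (-2)(6y + 13)) / (6(6y + 13)) = -28/(6(6y + 13)).
For y > 0 we have 6y + 13 > 6y, so |(-2y - 9)/(6y + 13) + 1/3| = 28/(6(6y + 13)) < 28/(6·6y) = (7/9)/y.
Thus |(-2y - 9)/(6y + 13) + 1/3| < ε whenever y > (7/9)/ε.
Take N = (7/9)/ε. If y > N then |(-2y - 9)/(6y + 13) + 1/3| < (7/9)/y < ε.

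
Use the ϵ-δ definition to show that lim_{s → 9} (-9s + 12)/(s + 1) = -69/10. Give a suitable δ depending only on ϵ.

Suppose ϵ > 0. We want δ > 0 with 0 < |s − 9| < δ ⇒ |(-9s + 12)/(s + 1) + 69/10| < ϵ.
Combining over a common denominator, (-9s + 12)/(s + 1) + 69/10 = [(-9s + 12)·10 − (-69)·(s + 1)] / [10·(s + 1)] = -21(s − 9) / (10(s + 1)).
So |(-9s + 12)/(s + 1) + 69/10| = 21|s − 9| / (10·|s + 1|).
Restrict δ ≤ 5. Then |s − 9| < 5 gives |s + 1| = |(s − 9) + 10| ≥ 10 − 5 = 5.
Hence |(-9s + 12)/(s + 1) + 69/10| < 21|s − 9|/(10·5) = (21/50)|s − 9|, which is < ϵ once |s − 9| < (50/21)ϵ.
Take δ = min(5, (50/21)ϵ). Then 0 < |s − 9| < δ forces both bounds, so |(-9s + 12)/(s + 1) + 69/10| < ϵ.

δ = min(5, (50/21)ϵ)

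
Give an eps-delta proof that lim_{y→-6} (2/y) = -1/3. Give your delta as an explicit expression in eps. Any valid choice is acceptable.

delta = min(3, 9eps)

Fix eps > 0. We seek delta > 0 such that 0 < |y + 6| < delta implies |2/y + 1/3| < eps.
|2/y + 1/3| = 2·|-6 − y|/(6·|y|) = 2|y + 6|/(6|y|).
Restrict delta ≤ 3. Then |y + 6| < 3 gives |y| > 3, so 6|y| > 18.
Then |2/y + 1/3| < 2|y + 6|/18, which is < eps when |y + 6| < 9eps.
Take delta = min(3, 9eps). Then 0 < |y + 6| < delta gives both |y + 6| < 3 and |y + 6| < 9eps, so |2/y + 1/3| < eps.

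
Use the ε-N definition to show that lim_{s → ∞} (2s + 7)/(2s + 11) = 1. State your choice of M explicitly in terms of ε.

Fix ε > 0. We seek M > 0 such that s > M implies |(2s + 7)/(2s + 11) − 1| < ε.
(2s + 7)/(2s + 11) − 1 = (2(2s + 7) − 2(2s + 11)) / (2(2s + 11)) = -8/(2(2s + 11)).
For s > 0 we have 2s + 11 > 2s, so |(2s + 7)/(2s + 11) − 1| = 8/(2(2s + 11)) < 8/(2·2s) = 2/s.
Thus |(2s + 7)/(2s + 11) − 1| < ε whenever s > 2/ε.
Take M = 2/ε. If s > M then |(2s + 7)/(2s + 11) − 1| < 2/s < ε.

M = 2/ε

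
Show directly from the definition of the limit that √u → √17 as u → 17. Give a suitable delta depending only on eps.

Fix eps > 0. We want delta > 0 such that 0 < |u − 17| < delta implies |√u − √17| < eps.
Multiplying by the conjugate, |√u − √17| = |u − 17|/(√u + √17).
Restrict delta ≤ 17 so that |u − 17| < 17 forces u > 0, and then √u + √17 > √17.
Hence |√u − √17| < |u − 17|/√17, which is < eps once |u − 17| < √17·eps.
Take delta = min(17, √17·eps). If 0 < |u − 17| < delta then u > 0 and |√u − √17| < |u − 17|/√17 < eps.

delta = min(17, √17·eps)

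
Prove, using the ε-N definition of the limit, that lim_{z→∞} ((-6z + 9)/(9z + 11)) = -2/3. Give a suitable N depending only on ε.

N = (49/27)/ε

Suppose ε > 0. We seek N > 0 such that z > N implies |(-6z + 9)/(9z + 11) + 2/3| < ε.
(-6z + 9)/(9z + 11) + 2/3 = (9(-6z + 9) − (-6)(9z + 11)) / (9(9z + 11)) = 147/(9(9z + 11)).
For z > 0 we have 9z + 11 > 9z, so |(-6z + 9)/(9z + 11) + 2/3| = 147/(9(9z + 11)) < 147/(9·9z) = (49/27)/z.
Thus |(-6z + 9)/(9z + 11) + 2/3| < ε whenever z > (49/27)/ε.
Take N = (49/27)/ε. If z > N then |(-6z + 9)/(9z + 11) + 2/3| < (49/27)/z < ε.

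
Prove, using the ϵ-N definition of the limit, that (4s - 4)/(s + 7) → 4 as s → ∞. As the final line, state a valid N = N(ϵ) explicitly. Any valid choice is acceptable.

N = 32/ϵ

Fix ϵ > 0. We seek N > 0 such that s > N implies |(4s - 4)/(s + 7) − 4| < ϵ.
(4s - 4)/(s + 7) − 4 = ((4s - 4) − 4(s + 7)) / ((s + 7)) = -32/((s + 7)).
For s > 0 we have s + 7 > s, so |(4s - 4)/(s + 7) − 4| = 32/((s + 7)) < 32/(s) = 32/s.
Thus |(4s - 4)/(s + 7) − 4| < ϵ whenever s > 32/ϵ.
Take N = 32/ϵ. If s > N then |(4s - 4)/(s + 7) − 4| < 32/s < ϵ.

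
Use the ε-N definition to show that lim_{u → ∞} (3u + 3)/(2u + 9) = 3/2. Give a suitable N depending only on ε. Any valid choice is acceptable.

Fix ε > 0. We seek N > 0 such that u > N implies |(3u + 3)/(2u + 9) − (3/2)| < ε.
(3u + 3)/(2u + 9) − (3/2) = (2(3u + 3) − 3(2u + 9)) / (2(2u + 9)) = -21/(2(2u + 9)).
For u > 0 we have 2u + 9 > 2u, so |(3u + 3)/(2u + 9) − (3/2)| = 21/(2(2u + 9)) < 21/(2·2u) = (21/4)/u.
Thus |(3u + 3)/(2u + 9) − (3/2)| < ε whenever u > (21/4)/ε.
Take N = (21/4)/ε. If u > N then |(3u + 3)/(2u + 9) − (3/2)| < (21/4)/u < ε.

N = (21/4)/ε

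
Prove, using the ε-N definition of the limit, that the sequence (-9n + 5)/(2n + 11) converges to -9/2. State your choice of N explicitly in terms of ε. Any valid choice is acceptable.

Suppose ε > 0. For n ≥ 1, |(-9n + 5)/(2n + 11) + 9/2| = |109|/(2(2n + 11)) = 109/(2(2n + 11)).
Since 2n + 11 ≥ 2n for n ≥ 1, this is ≤ 109/(2·2n) = (109/4)/n.
So |(-9n + 5)/(2n + 11) + 9/2| < ε whenever n > (109/4)/ε.
Take N = (109/4)/ε. If n > N then |(-9n + 5)/(2n + 11) + 9/2| ≤ (109/4)/n < ε.

N = (109/4)/ε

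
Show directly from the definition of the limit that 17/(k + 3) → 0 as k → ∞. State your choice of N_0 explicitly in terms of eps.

Let eps > 0 be given. For k ≥ 1, |17/(k + 3) − 0| = 17/(k + 3) ≤ 17/k.
We need 17/k < eps, i.e. k > 17/eps.
Take N_0 = 17/eps. If k > N_0 then |17/(k + 3)| ≤ 17/k < eps.

N_0 = 17/eps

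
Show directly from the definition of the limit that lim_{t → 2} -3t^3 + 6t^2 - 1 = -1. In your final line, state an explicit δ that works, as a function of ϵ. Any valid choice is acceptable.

Suppose ϵ > 0. We want δ > 0 such that 0 < |t − 2| < δ implies |(-3t^3 + 6t^2 - 1) + 1| < ϵ.
(-3t^3 + 6t^2 - 1) + 1 = -3t^3 + 6t^2 = (t − 2)(-3t^2).
So |(-3t^3 + 6t^2 - 1) + 1| = |t − 2|·|-3t^2|.
Assume first that |t − 2| < 1, so |t| < 3. Then |-3t^2| ≤ 3·3^2 = 27.
Hence |(-3t^3 + 6t^2 - 1) + 1| ≤ 27|t − 2| < ϵ provided |t − 2| < ϵ/27.
Take δ = min(1, ϵ/27). Then 0 < |t − 2| < δ gives both |t − 2| < 1 and |t − 2| < ϵ/27, so |(-3t^3 + 6t^2 - 1) + 1| < ϵ.

δ = min(1, ϵ/27)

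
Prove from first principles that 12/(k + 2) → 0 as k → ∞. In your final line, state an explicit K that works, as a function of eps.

Suppose eps > 0. For k ≥ 1, |12/(k + 2) − 0| = 12/(k + 2) ≤ 12/k.
We need 12/k < eps, i.e. k > 12/eps.
Take K = 12/eps. If k > K then |12/(k + 2)| ≤ 12/k < eps.

K = 12/eps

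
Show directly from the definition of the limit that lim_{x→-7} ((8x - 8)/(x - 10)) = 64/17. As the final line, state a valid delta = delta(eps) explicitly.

Fix eps > 0. We want delta > 0 with 0 < |x + 7| < delta ⇒ |(8x - 8)/(x - 10) − (64/17)| < eps.
Combining over a common denominator, (8x - 8)/(x - 10) − (64/17) = [(8x - 8)·(-17) − (-64)·(x - 10)] / [(-17)·(x - 10)] = -72(x + 7) / ((-17)(x - 10)).
So |(8x - 8)/(x - 10) − (64/17)| = 72|x + 7| / (17·|x − 10|).
Require delta ≤ 17/2, so |x − 10| ≥ |-17| − |x + 7| > 17 − 17/2 = 17/2.
Hence |(8x - 8)/(x - 10) − (64/17)| < 72|x + 7|/(17·(17/2)) = (144/289)|x + 7|, which is < eps once |x + 7| < (289/144)eps.
Take delta = min(17/2, (289/144)eps). Then 0 < |x + 7| < delta forces both bounds, so |(8x - 8)/(x - 10) − (64/17)| < eps.

delta = min(17/2, (289/144)eps)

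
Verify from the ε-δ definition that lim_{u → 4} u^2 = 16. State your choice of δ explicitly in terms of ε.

δ = min(2, ε/10)

Fix ε > 0. We seek δ > 0 with 0 < |u − 4| < δ ⇒ |u^2 − 16| < ε.
Factor: u^2 − 16 = (u − 4)(u + 4), so |u^2 − 16| = |u − 4|·|u + 4|.
Restrict δ ≤ 2. Then |u − 4| < 2 gives |u| < 6, so by the triangle inequality |u + 4| ≤ 6 + 4 = 10.
Hence |u^2 − 16| ≤ 10|u − 4|, which is < ε once |u − 4| < ε/10.
Take δ = min(2, ε/10). If 0 < |u − 4| < δ then both bounds hold and |u^2 − 16| ≤ 10|u − 4| < 10·(ε/10) = ε.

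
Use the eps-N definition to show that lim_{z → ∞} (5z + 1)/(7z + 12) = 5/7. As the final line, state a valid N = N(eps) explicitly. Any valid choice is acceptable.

Let eps > 0. We seek N > 0 such that z > N implies |(5z + 1)/(7z + 12) − (5/7)| < eps.
(5z + 1)/(7z + 12) − (5/7) = (7(5z + 1) − 5(7z + 12)) / (7(7z + 12)) = -53/(7(7z + 12)).
For z > 0 we have 7z + 12 > 7z, so |(5z + 1)/(7z + 12) − (5/7)| = 53/(7(7z + 12)) < 53/(7·7z) = (53/49)/z.
Thus |(5z + 1)/(7z + 12) − (5/7)| < eps whenever z > (53/49)/eps.
Take N = (53/49)/eps. If z > N then |(5z + 1)/(7z + 12) − (5/7)| < (53/49)/z < eps.

N = (53/49)/eps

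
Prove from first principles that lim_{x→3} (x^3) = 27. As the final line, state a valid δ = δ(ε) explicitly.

Suppose ε > 0. We seek δ > 0 with 0 < |x − 3| < δ ⇒ |x^3 − 27| < ε.
Factor: x^3 − 27 = (x − 3)(x^2 + 3x + 9), so |x^3 − 27| = |x − 3|·|x^2 + 3x + 9|.
Impose δ ≤ 1 so that |x| < 4; then |x^2 + 3x + 9| ≤ 37.
Hence |x^3 − 27| ≤ 37|x − 3|, which is < ε once |x − 3| < ε/37.
Take δ = min(1, ε/37). If 0 < |x − 3| < δ then both bounds hold and |x^3 − 27| ≤ 37|x − 3| < 37·(ε/37) = ε.

δ = min(1, ε/37)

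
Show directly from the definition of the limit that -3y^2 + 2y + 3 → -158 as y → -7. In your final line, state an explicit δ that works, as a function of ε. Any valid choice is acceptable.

δ = min(2, ε/50)

Let ε > 0 be given. We want δ > 0 such that 0 < |y + 7| < δ implies |(-3y^2 + 2y + 3) + 158| < ε.
(-3y^2 + 2y + 3) + 158 = -3y^2 + 2y + 161 = (y + 7)(-3y + 23).
So |(-3y^2 + 2y + 3) + 158| = |y + 7|·|-3y + 23|.
Assume first that |y + 7| < 2, so |y| < 9. Then |-3y + 23| ≤ 3·9 + 23 = 50.
Hence |(-3y^2 + 2y + 3) + 158| ≤ 50|y + 7| < ε provided |y + 7| < ε/50.
Take δ = min(2, ε/50). Then 0 < |y + 7| < δ gives both |y + 7| < 2 and |y + 7| < ε/50, so |(-3y^2 + 2y + 3) + 158| < ε.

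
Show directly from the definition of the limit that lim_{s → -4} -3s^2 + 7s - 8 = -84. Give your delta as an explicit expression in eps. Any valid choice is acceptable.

delta = min(1, eps/34)

Let eps > 0 be given. We want delta > 0 such that 0 < |s + 4| < delta implies |(-3s^2 + 7s - 8) + 84| < eps.
(-3s^2 + 7s - 8) + 84 = -3s^2 + 7s + 76 = (s + 4)(-3s + 19).
So |(-3s^2 + 7s - 8) + 84| = |s + 4|·|-3s + 19|.
Require delta ≤ 1. Then |s + 4| < 1 gives |s| < 5, and by the triangle inequality |-3s + 19| ≤ 3·5 + 19 = 34.
Hence |(-3s^2 + 7s - 8) + 84| ≤ 34|s + 4| < eps provided |s + 4| < eps/34.
Choosing delta = min(1, eps/34) ensures both conditions, hence |(-3s^2 + 7s - 8) + 84| < eps.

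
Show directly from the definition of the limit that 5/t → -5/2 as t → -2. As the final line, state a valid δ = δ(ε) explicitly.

Let ε > 0 be given. We seek δ > 0 such that 0 < |t + 2| < δ implies |5/t + 5/2| < ε.
|5/t + 5/2| = 5·|-2 − t|/(2·|t|) = 5|t + 2|/(2|t|).
Require δ ≤ 1 so that |t| > 2 − 1 = 1, hence 2|t| > 2.
Then |5/t + 5/2| < 5|t + 2|/2, which is < ε when |t + 2| < (2/5)ε.
Take δ = min(1, (2/5)ε). Then 0 < |t + 2| < δ gives both |t + 2| < 1 and |t + 2| < (2/5)ε, so |5/t + 5/2| < ε.

δ = min(1, (2/5)ε)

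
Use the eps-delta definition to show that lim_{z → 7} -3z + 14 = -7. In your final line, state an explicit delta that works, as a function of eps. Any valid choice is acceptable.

delta = eps/3

Fix eps > 0. We need delta > 0 so that 0 < |z − 7| < delta implies |(-3z + 14) + 7| < eps.
Since (-3z + 14) + 7 = -3(z − 7), we have |(-3z + 14) + 7| = 3|z − 7|.
So 3|z − 7| < eps exactly when |z − 7| < eps/3.
Take delta = eps/3. If 0 < |z − 7| < delta then |(-3z + 14) + 7| = 3|z − 7| < 3·(eps/3) = eps.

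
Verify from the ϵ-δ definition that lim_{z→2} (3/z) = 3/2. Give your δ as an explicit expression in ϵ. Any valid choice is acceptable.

Let ϵ > 0 be given. We seek δ > 0 such that 0 < |z − 2| < δ implies |3/z − (3/2)| < ϵ.
|3/z − (3/2)| = 3·|2 − z|/(2·|z|) = 3|z − 2|/(2|z|).
Require δ ≤ 1 so that |z| > 2 − 1 = 1, hence 2|z| > 2.
Then |3/z − (3/2)| < 3|z − 2|/2, which is < ϵ when |z − 2| < (2/3)ϵ.
Take δ = min(1, (2/3)ϵ). Then 0 < |z − 2| < δ gives both |z − 2| < 1 and |z − 2| < (2/3)ϵ, so |3/z − (3/2)| < ϵ.

δ = min(1, (2/3)ϵ)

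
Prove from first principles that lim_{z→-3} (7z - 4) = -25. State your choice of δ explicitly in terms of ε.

δ = ε/7

Fix ε > 0. We need δ > 0 so that 0 < |z + 3| < δ implies |(7z - 4) + 25| < ε.
|(7z - 4) + 25| = |7z + 21| = 7|z + 3|.
Thus it suffices that |z + 3| < ε/7.
Choosing δ = ε/7 gives |(7z - 4) + 25| = 7|z + 3| < ε whenever |z + 3| < δ.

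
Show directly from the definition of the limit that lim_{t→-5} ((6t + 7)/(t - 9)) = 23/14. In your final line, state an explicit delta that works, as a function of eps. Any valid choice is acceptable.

Suppose eps > 0. We want delta > 0 with 0 < |t + 5| < delta ⇒ |(6t + 7)/(t - 9) − (23/14)| < eps.
Combining over a common denominator, (6t + 7)/(t - 9) − (23/14) = [(6t + 7)·(-14) − (-23)·(t - 9)] / [(-14)·(t - 9)] = -61(t + 5) / ((-14)(t - 9)).
So |(6t + 7)/(t - 9) − (23/14)| = 61|t + 5| / (14·|t − 9|).
Require delta ≤ 7, so |t − 9| ≥ |-14| − |t + 5| > 14 − 7 = 7.
Hence |(6t + 7)/(t - 9) − (23/14)| < 61|t + 5|/(14·7) = (61/98)|t + 5|, which is < eps once |t + 5| < (98/61)eps.
Take delta = min(7, (98/61)eps). Then 0 < |t + 5| < delta forces both bounds, so |(6t + 7)/(t - 9) − (23/14)| < eps.

delta = min(7, (98/61)eps)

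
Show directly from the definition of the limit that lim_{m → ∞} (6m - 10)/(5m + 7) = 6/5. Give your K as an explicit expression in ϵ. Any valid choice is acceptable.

K = (92/25)/ϵ

Fix ϵ > 0. For m ≥ 1, |(6m - 10)/(5m + 7) − (6/5)| = |-92|/(5(5m + 7)) = 92/(5(5m + 7)).
Since 5m + 7 ≥ 5m for m ≥ 1, this is ≤ 92/(5·5m) = (92/25)/m.
So |(6m - 10)/(5m + 7) − (6/5)| < ϵ whenever m > (92/25)/ϵ.
Take K = (92/25)/ϵ. If m > K then |(6m - 10)/(5m + 7) − (6/5)| ≤ (92/25)/m < ϵ.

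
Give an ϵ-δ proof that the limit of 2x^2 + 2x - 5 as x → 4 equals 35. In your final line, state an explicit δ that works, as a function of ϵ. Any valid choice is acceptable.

Let ϵ > 0. We want δ > 0 such that 0 < |x − 4| < δ implies |(2x^2 + 2x - 5) − 35| < ϵ.
(2x^2 + 2x - 5) − 35 = 2x^2 + 2x - 40 = (x − 4)(2x + 10).
So |(2x^2 + 2x - 5) − 35| = |x − 4|·|2x + 10|.
Assume first that |x − 4| < 1, so |x| < 5. Then |2x + 10| ≤ 2·5 + 10 = 20.
Hence |(2x^2 + 2x - 5) − 35| ≤ 20|x − 4| < ϵ provided |x − 4| < ϵ/20.
Take δ = min(1, ϵ/20). Then 0 < |x − 4| < δ gives both |x − 4| < 1 and |x − 4| < ϵ/20, so |(2x^2 + 2x - 5) − 35| < ϵ.

δ = min(1, ϵ/20)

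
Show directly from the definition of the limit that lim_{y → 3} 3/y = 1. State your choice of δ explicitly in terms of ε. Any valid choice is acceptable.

Fix ε > 0. We seek δ > 0 such that 0 < |y − 3| < δ implies |3/y − 1| < ε.
|3/y − 1| = 3·|3 − y|/(3·|y|) = 3|y − 3|/(3|y|).
Restrict δ ≤ 3/2. Then |y − 3| < 3/2 gives |y| > 3/2, so 3|y| > 9/2.
Then |3/y − 1| < 3|y − 3|/(9/2), which is < ε when |y − 3| < (3/2)ε.
Take δ = min(3/2, (3/2)ε). Then 0 < |y − 3| < δ gives both |y − 3| < 3/2 and |y − 3| < (3/2)ε, so |3/y − 1| < ε.

δ = min(3/2, (3/2)ε)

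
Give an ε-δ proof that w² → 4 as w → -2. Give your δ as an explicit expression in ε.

Suppose ε > 0. We seek δ > 0 with 0 < |w + 2| < δ ⇒ |w² − 4| < ε.
Factor: w² − 4 = (w + 2)(w - 2), so |w² − 4| = |w + 2|·|w - 2|.
Restrict δ ≤ 1. Then |w + 2| < 1 gives |w| < 3, so by the triangle inequality |w - 2| ≤ 3 + 2 = 5.
Hence |w² − 4| ≤ 5|w + 2|, which is < ε once |w + 2| < ε/5.
Take δ = min(1, ε/5). If 0 < |w + 2| < δ then both bounds hold and |w² − 4| ≤ 5|w + 2| < 5·(ε/5) = ε.

δ = min(1, ε/5)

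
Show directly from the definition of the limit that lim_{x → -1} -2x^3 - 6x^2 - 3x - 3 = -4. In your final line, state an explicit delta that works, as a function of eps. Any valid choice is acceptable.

Let eps > 0. We want delta > 0 such that 0 < |x + 1| < delta implies |(-2x^3 - 6x^2 - 3x - 3) + 4| < eps.
(-2x^3 - 6x^2 - 3x - 3) + 4 = -2x^3 - 6x^2 - 3x + 1 = (x + 1)(-2x^2 - 4x + 1).
So |(-2x^3 - 6x^2 - 3x - 3) + 4| = |x + 1|·|-2x^2 - 4x + 1|.
Require delta ≤ 1. Then |x + 1| < 1 gives |x| < 2, and by the triangle inequality |-2x^2 - 4x + 1| ≤ 2·2^2 + 4·2 + 1 = 17.
Hence |(-2x^3 - 6x^2 - 3x - 3) + 4| ≤ 17|x + 1| < eps provided |x + 1| < eps/17.
Choosing delta = min(1, eps/17) ensures both conditions, hence |(-2x^3 - 6x^2 - 3x - 3) + 4| < eps.

delta = min(1, eps/17)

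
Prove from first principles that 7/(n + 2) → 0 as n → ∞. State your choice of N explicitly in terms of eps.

N = 7/eps

Let eps > 0. For n ≥ 1, |7/(n + 2) − 0| = 7/(n + 2) ≤ 7/n.
We need 7/n < eps, i.e. n > 7/eps.
Take N = 7/eps. If n > N then |7/(n + 2)| ≤ 7/n < eps.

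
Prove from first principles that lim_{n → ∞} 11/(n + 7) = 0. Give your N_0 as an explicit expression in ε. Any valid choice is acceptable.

Let ε > 0. For n ≥ 1, |11/(n + 7) − 0| = 11/(n + 7) ≤ 11/n.
We need 11/n < ε, i.e. n > 11/ε.
Take N_0 = 11/ε. If n > N_0 then |11/(n + 7)| ≤ 11/n < ε.

N_0 = 11/ε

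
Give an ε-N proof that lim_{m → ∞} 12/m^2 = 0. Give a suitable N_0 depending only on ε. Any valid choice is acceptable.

N_0 = (12/ε)^{1/2}

Fix ε > 0. For m ≥ 1, |12/m^2 − 0| = 12/m^2.
12/m^2 < ε ⇔ m^2 > 12/ε ⇔ m > (12/ε)^{1/2}.
Take N_0 = (12/ε)^{1/2}. Then m > N_0 implies 12/m^2 < ε.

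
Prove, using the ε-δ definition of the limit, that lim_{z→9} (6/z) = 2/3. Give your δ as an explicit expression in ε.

δ = min(9/2, (27/4)ε)

Fix ε > 0. We seek δ > 0 such that 0 < |z − 9| < δ implies |6/z − (2/3)| < ε.
|6/z − (2/3)| = 6·|9 − z|/(9·|z|) = 6|z − 9|/(9|z|).
Require δ ≤ 9/2 so that |z| > 9 − 9/2 = 9/2, hence 9|z| > 81/2.
Then |6/z − (2/3)| < 6|z − 9|/(81/2), which is < ε when |z − 9| < (27/4)ε.
Take δ = min(9/2, (27/4)ε). Then 0 < |z − 9| < δ gives both |z − 9| < 9/2 and |z − 9| < (27/4)ε, so |6/z − (2/3)| < ε.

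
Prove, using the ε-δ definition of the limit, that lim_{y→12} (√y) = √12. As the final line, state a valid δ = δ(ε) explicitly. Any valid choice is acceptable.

Let ε > 0 be given. We want δ > 0 such that 0 < |y − 12| < δ implies |√y − √12| < ε.
Multiplying by the conjugate, |√y − √12| = |y − 12|/(√y + √12).
Restrict δ ≤ 12 so that |y − 12| < 12 forces y > 0, and then √y + √12 > √12.
Hence |√y − √12| < |y − 12|/√12, which is < ε once |y − 12| < √12·ε.
Take δ = min(12, √12·ε). If 0 < |y − 12| < δ then y > 0 and |√y − √12| < |y − 12|/√12 < ε.

δ = min(12, √12·ε)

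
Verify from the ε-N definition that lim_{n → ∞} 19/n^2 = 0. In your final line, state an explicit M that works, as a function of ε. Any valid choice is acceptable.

Let ε > 0 be given. For n ≥ 1, |19/n^2 − 0| = 19/n^2.
19/n^2 < ε ⇔ n^2 > 19/ε ⇔ n > (19/ε)^{1/2}.
Take M = (19/ε)^{1/2}. Then n > M implies 19/n^2 < ε.

M = (19/ε)^{1/2}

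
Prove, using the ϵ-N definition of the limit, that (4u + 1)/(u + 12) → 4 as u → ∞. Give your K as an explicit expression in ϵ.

Let ϵ > 0. We seek K > 0 such that u > K implies |(4u + 1)/(u + 12) − 4| < ϵ.
(4u + 1)/(u + 12) − 4 = ((4u + 1) − 4(u + 12)) / ((u + 12)) = -47/((u + 12)).
For u > 0 we have u + 12 > u, so |(4u + 1)/(u + 12) − 4| = 47/((u + 12)) < 47/(u) = 47/u.
Thus |(4u + 1)/(u + 12) − 4| < ϵ whenever u > 47/ϵ.
Take K = 47/ϵ. If u > K then |(4u + 1)/(u + 12) − 4| < 47/u < ϵ.

K = 47/ϵ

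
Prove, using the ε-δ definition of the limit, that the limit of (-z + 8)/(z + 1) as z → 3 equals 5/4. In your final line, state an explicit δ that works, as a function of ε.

δ = min(2, (8/9)ε)

Fix ε > 0. We want δ > 0 with 0 < |z − 3| < δ ⇒ |(-z + 8)/(z + 1) − (5/4)| < ε.
Combining over a common denominator, (-z + 8)/(z + 1) − (5/4) = [(-z + 8)·4 − 5·(z + 1)] / [4·(z + 1)] = -9(z − 3) / (4(z + 1)).
So |(-z + 8)/(z + 1) − (5/4)| = 9|z − 3| / (4·|z + 1|).
Require δ ≤ 2, so |z + 1| ≥ |4| − |z − 3| > 4 − 2 = 2.
Hence |(-z + 8)/(z + 1) − (5/4)| < 9|z − 3|/(4·2) = (9/8)|z − 3|, which is < ε once |z − 3| < (8/9)ε.
Take δ = min(2, (8/9)ε). Then 0 < |z − 3| < δ forces both bounds, so |(-z + 8)/(z + 1) − (5/4)| < ε.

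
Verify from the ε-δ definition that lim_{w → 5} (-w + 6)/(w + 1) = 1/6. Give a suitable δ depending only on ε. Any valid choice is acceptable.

δ = min(3, (18/7)ε)

Let ε > 0. We want δ > 0 with 0 < |w − 5| < δ ⇒ |(-w + 6)/(w + 1) − (1/6)| < ε.
Combining over a common denominator, (-w + 6)/(w + 1) − (1/6) = [(-w + 6)·6 − 1·(w + 1)] / [6·(w + 1)] = -7(w − 5) / (6(w + 1)).
So |(-w + 6)/(w + 1) − (1/6)| = 7|w − 5| / (6·|w + 1|).
Restrict δ ≤ 3. Then |w − 5| < 3 gives |w + 1| = |(w − 5) + 6| ≥ 6 − 3 = 3.
Hence |(-w + 6)/(w + 1) − (1/6)| < 7|w − 5|/(6·3) = (7/18)|w − 5|, which is < ε once |w − 5| < (18/7)ε.
Take δ = min(3, (18/7)ε). Then 0 < |w − 5| < δ forces both bounds, so |(-w + 6)/(w + 1) − (1/6)| < ε.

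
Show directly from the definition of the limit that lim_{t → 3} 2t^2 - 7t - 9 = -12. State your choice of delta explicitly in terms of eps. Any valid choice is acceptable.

Let eps > 0 be given. We want delta > 0 such that 0 < |t − 3| < delta implies |(2t^2 - 7t - 9) + 12| < eps.
(2t^2 - 7t - 9) + 12 = 2t^2 - 7t + 3 = (t − 3)(2t - 1).
So |(2t^2 - 7t - 9) + 12| = |t − 3|·|2t - 1|.
Require delta ≤ 1. Then |t − 3| < 1 gives |t| < 4, and by the triangle inequality |2t - 1| ≤ 2·4 + 1 = 9.
Hence |(2t^2 - 7t - 9) + 12| ≤ 9|t − 3| < eps provided |t − 3| < eps/9.
Take delta = min(1, eps/9). Then 0 < |t − 3| < delta gives both |t − 3| < 1 and |t − 3| < eps/9, so |(2t^2 - 7t - 9) + 12| < eps.

delta = min(1, eps/9)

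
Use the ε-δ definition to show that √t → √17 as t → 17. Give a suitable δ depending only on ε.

Let ε > 0 be given. We want δ > 0 such that 0 < |t − 17| < δ implies |√t − √17| < ε.
Multiplying by the conjugate, |√t − √17| = |t − 17|/(√t + √17).
Restrict δ ≤ 17 so that |t − 17| < 17 forces t > 0, and then √t + √17 > √17.
Hence |√t − √17| < |t − 17|/√17, which is < ε once |t − 17| < √17·ε.
Take δ = min(17, √17·ε). If 0 < |t − 17| < δ then t > 0 and |√t − √17| < |t − 17|/√17 < ε.

δ = min(17, √17·ε)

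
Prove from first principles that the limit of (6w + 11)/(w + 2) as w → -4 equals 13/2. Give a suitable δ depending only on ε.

Let ε > 0. We want δ > 0 with 0 < |w + 4| < δ ⇒ |(6w + 11)/(w + 2) − (13/2)| < ε.
Combining over a common denominator, (6w + 11)/(w + 2) − (13/2) = [(6w + 11)·(-2) − (-13)·(w + 2)] / [(-2)·(w + 2)] = 1(w + 4) / ((-2)(w + 2)).
So |(6w + 11)/(w + 2) − (13/2)| = |w + 4| / (2·|w + 2|).
Require δ ≤ 1, so |w + 2| ≥ |-2| − |w + 4| > 2 − 1 = 1.
Hence |(6w + 11)/(w + 2) − (13/2)| < |w + 4|/(2·1) = (1/2)|w + 4|, which is < ε once |w + 4| < 2ε.
Take δ = min(1, 2ε). Then 0 < |w + 4| < δ forces both bounds, so |(6w + 11)/(w + 2) − (13/2)| < ε.

δ = min(1, 2ε)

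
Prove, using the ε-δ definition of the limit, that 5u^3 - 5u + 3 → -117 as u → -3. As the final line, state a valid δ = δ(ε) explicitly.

δ = min(1, ε/180)

Fix ε > 0. We want δ > 0 such that 0 < |u + 3| < δ implies |(5u^3 - 5u + 3) + 117| < ε.
(5u^3 - 5u + 3) + 117 = 5u^3 - 5u + 120 = (u + 3)(5u^2 - 15u + 40).
So |(5u^3 - 5u + 3) + 117| = |u + 3|·|5u^2 - 15u + 40|.
Require δ ≤ 1. Then |u + 3| < 1 gives |u| < 4, and by the triangle inequality |5u^2 - 15u + 40| ≤ 5·4^2 + 15·4 + 40 = 180.
Hence |(5u^3 - 5u + 3) + 117| ≤ 180|u + 3| < ε provided |u + 3| < ε/180.
Take δ = min(1, ε/180). Then 0 < |u + 3| < δ gives both |u + 3| < 1 and |u + 3| < ε/180, so |(5u^3 - 5u + 3) + 117| < ε.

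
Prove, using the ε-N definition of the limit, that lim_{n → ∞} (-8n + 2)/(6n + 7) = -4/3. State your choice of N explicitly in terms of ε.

N = (17/9)/ε

Let ε > 0. For n ≥ 1, |(-8n + 2)/(6n + 7) + 4/3| = |68|/(6(6n + 7)) = 68/(6(6n + 7)).
Since 6n + 7 ≥ 6n for n ≥ 1, this is ≤ 68/(6·6n) = (17/9)/n.
So |(-8n + 2)/(6n + 7) + 4/3| < ε whenever n > (17/9)/ε.
Take N = (17/9)/ε. If n > N then |(-8n + 2)/(6n + 7) + 4/3| ≤ (17/9)/n < ε.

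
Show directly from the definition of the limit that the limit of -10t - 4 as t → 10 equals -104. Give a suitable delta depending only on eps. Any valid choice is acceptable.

Let eps > 0 be given. We need delta > 0 so that 0 < |t − 10| < delta implies |(-10t - 4) + 104| < eps.
Since (-10t - 4) + 104 = -10(t − 10), we have |(-10t - 4) + 104| = 10|t − 10|.
So 10|t − 10| < eps exactly when |t − 10| < eps/10.
Take delta = eps/10. If 0 < |t − 10| < delta then |(-10t - 4) + 104| = 10|t − 10| < 10·(eps/10) = eps.

delta = eps/10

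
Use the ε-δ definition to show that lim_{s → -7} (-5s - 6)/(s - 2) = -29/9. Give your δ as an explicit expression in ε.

δ = min(9/2, (81/32)ε)

Let ε > 0 be given. We want δ > 0 with 0 < |s + 7| < δ ⇒ |(-5s - 6)/(s - 2) + 29/9| < ε.
Combining over a common denominator, (-5s - 6)/(s - 2) + 29/9 = [(-5s - 6)·(-9) − 29·(s - 2)] / [(-9)·(s - 2)] = 16(s + 7) / ((-9)(s - 2)).
So |(-5s - 6)/(s - 2) + 29/9| = 16|s + 7| / (9·|s − 2|).
Restrict δ ≤ 9/2. Then |s + 7| < 9/2 gives |s − 2| = |(s + 7) + (-9)| ≥ 9 − 9/2 = 9/2.
Hence |(-5s - 6)/(s - 2) + 29/9| < 16|s + 7|/(9·(9/2)) = (32/81)|s + 7|, which is < ε once |s + 7| < (81/32)ε.
Take δ = min(9/2, (81/32)ε). Then 0 < |s + 7| < δ forces both bounds, so |(-5s - 6)/(s - 2) + 29/9| < ε.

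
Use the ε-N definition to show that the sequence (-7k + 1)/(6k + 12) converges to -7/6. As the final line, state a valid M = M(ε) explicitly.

M = (5/2)/ε

Let ε > 0. For k ≥ 1, |(-7k + 1)/(6k + 12) + 7/6| = |90|/(6(6k + 12)) = 90/(6(6k + 12)).
Since 6k + 12 ≥ 6k for k ≥ 1, this is ≤ 90/(6·6k) = (5/2)/k.
So |(-7k + 1)/(6k + 12) + 7/6| < ε whenever k > (5/2)/ε.
Take M = (5/2)/ε. If k > M then |(-7k + 1)/(6k + 12) + 7/6| ≤ (5/2)/k < ε.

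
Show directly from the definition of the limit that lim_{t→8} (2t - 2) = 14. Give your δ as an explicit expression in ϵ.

δ = ϵ/2

Fix ϵ > 0. We need δ > 0 so that 0 < |t − 8| < δ implies |(2t - 2) − 14| < ϵ.
Since (2t - 2) − 14 = 2(t − 8), we have |(2t - 2) − 14| = 2|t − 8|.
Thus it suffices that |t − 8| < ϵ/2.
Choosing δ = ϵ/2 gives |(2t - 2) − 14| = 2|t − 8| < ϵ whenever |t − 8| < δ.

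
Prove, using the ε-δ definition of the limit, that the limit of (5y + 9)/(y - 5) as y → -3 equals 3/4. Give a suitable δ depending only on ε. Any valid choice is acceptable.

δ = min(4, (16/17)ε)

Let ε > 0. We want δ > 0 with 0 < |y + 3| < δ ⇒ |(5y + 9)/(y - 5) − (3/4)| < ε.
Combining over a common denominator, (5y + 9)/(y - 5) − (3/4) = [(5y + 9)·(-8) − (-6)·(y - 5)] / [(-8)·(y - 5)] = -34(y + 3) / ((-8)(y - 5)).
So |(5y + 9)/(y - 5) − (3/4)| = 34|y + 3| / (8·|y − 5|).
Restrict δ ≤ 4. Then |y + 3| < 4 gives |y − 5| = |(y + 3) + (-8)| ≥ 8 − 4 = 4.
Hence |(5y + 9)/(y - 5) − (3/4)| < 34|y + 3|/(8·4) = (17/16)|y + 3|, which is < ε once |y + 3| < (16/17)ε.
Take δ = min(4, (16/17)ε). Then 0 < |y + 3| < δ forces both bounds, so |(5y + 9)/(y - 5) − (3/4)| < ε.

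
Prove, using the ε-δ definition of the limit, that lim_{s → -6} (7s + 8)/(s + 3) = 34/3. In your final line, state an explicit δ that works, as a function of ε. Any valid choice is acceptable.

δ = min(3/2, (9/26)ε)

Let ε > 0. We want δ > 0 with 0 < |s + 6| < δ ⇒ |(7s + 8)/(s + 3) − (34/3)| < ε.
Combining over a common denominator, (7s + 8)/(s + 3) − (34/3) = [(7s + 8)·(-3) − (-34)·(s + 3)] / [(-3)·(s + 3)] = 13(s + 6) / ((-3)(s + 3)).
So |(7s + 8)/(s + 3) − (34/3)| = 13|s + 6| / (3·|s + 3|).
Restrict δ ≤ 3/2. Then |s + 6| < 3/2 gives |s + 3| = |(s + 6) + (-3)| ≥ 3 − 3/2 = 3/2.
Hence |(7s + 8)/(s + 3) − (34/3)| < 13|s + 6|/(3·(3/2)) = (26/9)|s + 6|, which is < ε once |s + 6| < (9/26)ε.
Take δ = min(3/2, (9/26)ε). Then 0 < |s + 6| < δ forces both bounds, so |(7s + 8)/(s + 3) − (34/3)| < ε.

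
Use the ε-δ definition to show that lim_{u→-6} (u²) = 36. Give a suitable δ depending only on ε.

Let ε > 0. We seek δ > 0 with 0 < |u + 6| < δ ⇒ |u² − 36| < ε.
Factor: u² − 36 = (u + 6)(u - 6), so |u² − 36| = |u + 6|·|u - 6|.
Impose δ ≤ 1 so that |u| < 7; then |u - 6| ≤ 13.
Hence |u² − 36| ≤ 13|u + 6|, which is < ε once |u + 6| < ε/13.
Take δ = min(1, ε/13). If 0 < |u + 6| < δ then both bounds hold and |u² − 36| ≤ 13|u + 6| < 13·(ε/13) = ε.

δ = min(1, ε/13)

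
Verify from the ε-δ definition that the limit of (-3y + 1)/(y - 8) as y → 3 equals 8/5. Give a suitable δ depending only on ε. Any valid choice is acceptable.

δ = min(5/2, (25/46)ε)

Fix ε > 0. We want δ > 0 with 0 < |y − 3| < δ ⇒ |(-3y + 1)/(y - 8) − (8/5)| < ε.
Combining over a common denominator, (-3y + 1)/(y - 8) − (8/5) = [(-3y + 1)·(-5) − (-8)·(y - 8)] / [(-5)·(y - 8)] = 23(y − 3) / ((-5)(y - 8)).
So |(-3y + 1)/(y - 8) − (8/5)| = 23|y − 3| / (5·|y − 8|).
Restrict δ ≤ 5/2. Then |y − 3| < 5/2 gives |y − 8| = |(y − 3) + (-5)| ≥ 5 − 5/2 = 5/2.
Hence |(-3y + 1)/(y - 8) − (8/5)| < 23|y − 3|/(5·(5/2)) = (46/25)|y − 3|, which is < ε once |y − 3| < (25/46)ε.
Take δ = min(5/2, (25/46)ε). Then 0 < |y − 3| < δ forces both bounds, so |(-3y + 1)/(y - 8) − (8/5)| < ε.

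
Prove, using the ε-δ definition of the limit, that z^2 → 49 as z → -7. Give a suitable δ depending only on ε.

Fix ε > 0. We seek δ > 0 with 0 < |z + 7| < δ ⇒ |z^2 − 49| < ε.
Factor: z^2 − 49 = (z + 7)(z - 7), so |z^2 − 49| = |z + 7|·|z - 7|.
Impose δ ≤ 2 so that |z| < 9; then |z - 7| ≤ 16.
Hence |z^2 − 49| ≤ 16|z + 7|, which is < ε once |z + 7| < ε/16.
Take δ = min(2, ε/16). If 0 < |z + 7| < δ then both bounds hold and |z^2 − 49| ≤ 16|z + 7| < 16·(ε/16) = ε.

δ = min(2, ε/16)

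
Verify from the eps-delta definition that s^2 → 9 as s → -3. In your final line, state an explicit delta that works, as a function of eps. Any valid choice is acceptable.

delta = min(1, eps/7)

Suppose eps > 0. We seek delta > 0 with 0 < |s + 3| < delta ⇒ |s^2 − 9| < eps.
Factor: s^2 − 9 = (s + 3)(s - 3), so |s^2 − 9| = |s + 3|·|s - 3|.
Impose delta ≤ 1 so that |s| < 4; then |s - 3| ≤ 7.
Hence |s^2 − 9| ≤ 7|s + 3|, which is < eps once |s + 3| < eps/7.
Take delta = min(1, eps/7). If 0 < |s + 3| < delta then both bounds hold and |s^2 − 9| ≤ 7|s + 3| < 7·(eps/7) = eps.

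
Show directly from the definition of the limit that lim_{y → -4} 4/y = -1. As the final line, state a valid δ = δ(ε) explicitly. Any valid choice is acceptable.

δ = min(2, 2ε)

Suppose ε > 0. We seek δ > 0 such that 0 < |y + 4| < δ implies |4/y + 1| < ε.
|4/y + 1| = 4·|-4 − y|/(4·|y|) = 4|y + 4|/(4|y|).
Restrict δ ≤ 2. Then |y + 4| < 2 gives |y| > 2, so 4|y| > 8.
Then |4/y + 1| < 4|y + 4|/8, which is < ε when |y + 4| < 2ε.
Take δ = min(2, 2ε). Then 0 < |y + 4| < δ gives both |y + 4| < 2 and |y + 4| < 2ε, so |4/y + 1| < ε.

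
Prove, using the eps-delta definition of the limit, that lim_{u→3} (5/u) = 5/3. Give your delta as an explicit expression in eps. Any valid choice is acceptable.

Suppose eps > 0. We seek delta > 0 such that 0 < |u − 3| < delta implies |5/u − (5/3)| < eps.
|5/u − (5/3)| = 5·|3 − u|/(3·|u|) = 5|u − 3|/(3|u|).
Restrict delta ≤ 3/2. Then |u − 3| < 3/2 gives |u| > 3/2, so 3|u| > 9/2.
Then |5/u − (5/3)| < 5|u − 3|/(9/2), which is < eps when |u − 3| < (9/10)eps.
Take delta = min(3/2, (9/10)eps). Then 0 < |u − 3| < delta gives both |u − 3| < 3/2 and |u − 3| < (9/10)eps, so |5/u − (5/3)| < eps.

delta = min(3/2, (9/10)eps)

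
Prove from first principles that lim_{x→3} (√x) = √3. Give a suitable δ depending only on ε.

δ = min(3, √3·ε)

Let ε > 0 be given. We want δ > 0 such that 0 < |x − 3| < δ implies |√x − √3| < ε.
Multiplying by the conjugate, |√x − √3| = |x − 3|/(√x + √3).
Restrict δ ≤ 3 so that |x − 3| < 3 forces x > 0, and then √x + √3 > √3.
Hence |√x − √3| < |x − 3|/√3, which is < ε once |x − 3| < √3·ε.
Take δ = min(3, √3·ε). If 0 < |x − 3| < δ then x > 0 and |√x − √3| < |x − 3|/√3 < ε.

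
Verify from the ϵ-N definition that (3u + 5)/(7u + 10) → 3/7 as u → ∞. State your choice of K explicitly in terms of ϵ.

K = (5/49)/ϵ

Let ϵ > 0 be given. We seek K > 0 such that u > K implies |(3u + 5)/(7u + 10) − (3/7)| < ϵ.
(3u + 5)/(7u + 10) − (3/7) = (7(3u + 5) − 3(7u + 10)) / (7(7u + 10)) = 5/(7(7u + 10)).
For u > 0 we have 7u + 10 > 7u, so |(3u + 5)/(7u + 10) − (3/7)| = 5/(7(7u + 10)) < 5/(7·7u) = (5/49)/u.
Thus |(3u + 5)/(7u + 10) − (3/7)| < ϵ whenever u > (5/49)/ϵ.
Take K = (5/49)/ϵ. If u > K then |(3u + 5)/(7u + 10) − (3/7)| < (5/49)/u < ϵ.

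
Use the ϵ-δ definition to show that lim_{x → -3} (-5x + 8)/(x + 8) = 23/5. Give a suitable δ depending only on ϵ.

Fix ϵ > 0. We want δ > 0 with 0 < |x + 3| < δ ⇒ |(-5x + 8)/(x + 8) − (23/5)| < ϵ.
Combining over a common denominator, (-5x + 8)/(x + 8) − (23/5) = [(-5x + 8)·5 − 23·(x + 8)] / [5·(x + 8)] = -48(x + 3) / (5(x + 8)).
So |(-5x + 8)/(x + 8) − (23/5)| = 48|x + 3| / (5·|x + 8|).
Restrict δ ≤ 5/2. Then |x + 3| < 5/2 gives |x + 8| = |(x + 3) + 5| ≥ 5 − 5/2 = 5/2.
Hence |(-5x + 8)/(x + 8) − (23/5)| < 48|x + 3|/(5·(5/2)) = (96/25)|x + 3|, which is < ϵ once |x + 3| < (25/96)ϵ.
Take δ = min(5/2, (25/96)ϵ). Then 0 < |x + 3| < δ forces both bounds, so |(-5x + 8)/(x + 8) − (23/5)| < ϵ.

δ = min(5/2, (25/96)ϵ)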